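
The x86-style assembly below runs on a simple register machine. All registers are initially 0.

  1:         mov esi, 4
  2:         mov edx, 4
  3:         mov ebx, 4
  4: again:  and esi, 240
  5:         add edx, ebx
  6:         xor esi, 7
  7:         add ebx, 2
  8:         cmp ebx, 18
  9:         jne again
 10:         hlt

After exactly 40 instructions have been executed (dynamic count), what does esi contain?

after mov esi, 4: esi=4
after mov edx, 4: edx=4
after mov ebx, 4: ebx=4
after and esi, 240: esi=4&240=0
after add edx, ebx: edx=4+4=8
after xor esi, 7: esi=0^7=7
after add ebx, 2: ebx=4+2=6
cmp ebx, 18  (cmp 6,18)
jne again: taken
after and esi, 240: esi=7&240=0
after add edx, ebx: edx=8+6=14
after xor esi, 7: esi=0^7=7
after add ebx, 2: ebx=6+2=8
cmp ebx, 18  (cmp 8,18)
jne again: taken
after and esi, 240: esi=7&240=0
after add edx, ebx: edx=14+8=22
after xor esi, 7: esi=0^7=7
after add ebx, 2: ebx=8+2=10
cmp ebx, 18  (cmp 10,18)
jne again: taken
after and esi, 240: esi=7&240=0
after add edx, ebx: edx=22+10=32
after xor esi, 7: esi=0^7=7
after add ebx, 2: ebx=10+2=12
cmp ebx, 18  (cmp 12,18)
jne again: taken
after and esi, 240: esi=7&240=0
after add edx, ebx: edx=32+12=44
after xor esi, 7: esi=0^7=7
after add ebx, 2: ebx=12+2=14
cmp ebx, 18  (cmp 14,18)
jne again: taken
after and esi, 240: esi=7&240=0
after add edx, ebx: edx=44+14=58
after xor esi, 7: esi=0^7=7
after add ebx, 2: ebx=14+2=16
cmp ebx, 18  (cmp 16,18)
jne again: taken
after and esi, 240: esi=7&240=0
After step 40: esi = 0.

0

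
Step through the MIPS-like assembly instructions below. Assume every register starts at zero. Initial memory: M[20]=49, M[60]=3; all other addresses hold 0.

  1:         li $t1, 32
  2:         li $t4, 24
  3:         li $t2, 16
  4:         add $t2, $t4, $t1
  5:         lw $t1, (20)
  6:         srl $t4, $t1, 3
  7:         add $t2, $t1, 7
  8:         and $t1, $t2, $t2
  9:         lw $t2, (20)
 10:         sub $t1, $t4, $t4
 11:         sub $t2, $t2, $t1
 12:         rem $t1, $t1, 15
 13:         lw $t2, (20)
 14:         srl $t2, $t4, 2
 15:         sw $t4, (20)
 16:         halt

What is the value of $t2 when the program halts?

1

li $t1, 32 → $t1=32
li $t4, 24 → $t4=24
li $t2, 16 → $t2=16
add $t2, $t4, $t1 → $t2=24+32=56
lw $t1, (20) → $t1=M[20]=49
srl $t4, $t1, 3 → $t4=49>>3=6
add $t2, $t1, 7 → $t2=49+7=56
and $t1, $t2, $t2 → $t1=56&56=56
lw $t2, (20) → $t2=M[20]=49
sub $t1, $t4, $t4 → $t1=6-6=0
sub $t2, $t2, $t1 → $t2=49-0=49
rem $t1, $t1, 15 → $t1=0%15=0
lw $t2, (20) → $t2=M[20]=49
srl $t2, $t4, 2 → $t2=6>>2=1
sw $t4, (20) → M[20]=6
halt.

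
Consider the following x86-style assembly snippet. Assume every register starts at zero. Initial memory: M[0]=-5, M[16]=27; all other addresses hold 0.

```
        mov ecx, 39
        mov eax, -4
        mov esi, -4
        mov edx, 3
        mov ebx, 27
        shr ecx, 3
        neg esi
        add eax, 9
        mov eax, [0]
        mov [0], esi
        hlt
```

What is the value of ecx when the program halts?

ecx=39
eax=-4
esi=-4
edx=3
ebx=27
ecx=39>>3=4
esi=-(-4)=4
eax=(-4)+9=5
eax=M[0]=-5
mov [0], esi → M[0]=4
halt.

4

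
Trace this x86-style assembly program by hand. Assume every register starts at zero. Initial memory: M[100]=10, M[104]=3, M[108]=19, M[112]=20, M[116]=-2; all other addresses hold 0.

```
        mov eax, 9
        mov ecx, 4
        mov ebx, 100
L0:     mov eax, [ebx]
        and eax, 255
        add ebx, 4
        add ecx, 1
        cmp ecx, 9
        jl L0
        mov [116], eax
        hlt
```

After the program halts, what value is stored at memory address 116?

after mov eax, 9: eax=9
after mov ecx, 4: ecx=4
after mov ebx, 100: ebx=100
after mov eax, [ebx]: eax=M[100]=10
after and eax, 255: eax=10&255=10
after add ebx, 4: ebx=100+4=104
after add ecx, 1: ecx=4+1=5
cmp ecx, 9  (cmp 5,9)
jl L0: taken
after mov eax, [ebx]: eax=M[104]=3
after and eax, 255: eax=3&255=3
after add ebx, 4: ebx=104+4=108
after add ecx, 1: ecx=5+1=6
cmp ecx, 9  (cmp 6,9)
jl L0: taken
after mov eax, [ebx]: eax=M[108]=19
after and eax, 255: eax=19&255=19
after add ebx, 4: ebx=108+4=112
after add ecx, 1: ecx=6+1=7
cmp ecx, 9  (cmp 7,9)
jl L0: taken
after mov eax, [ebx]: eax=M[112]=20
after and eax, 255: eax=20&255=20
after add ebx, 4: ebx=112+4=116
after add ecx, 1: ecx=7+1=8
cmp ecx, 9  (cmp 8,9)
jl L0: taken
after mov eax, [ebx]: eax=M[116]=-2
after and eax, 255: eax=(-2)&255=254
after add ebx, 4: ebx=116+4=120
after add ecx, 1: ecx=8+1=9
cmp ecx, 9  (cmp 9,9)
jl L0: not taken
mov [116], eax → M[116]=254
halt.

254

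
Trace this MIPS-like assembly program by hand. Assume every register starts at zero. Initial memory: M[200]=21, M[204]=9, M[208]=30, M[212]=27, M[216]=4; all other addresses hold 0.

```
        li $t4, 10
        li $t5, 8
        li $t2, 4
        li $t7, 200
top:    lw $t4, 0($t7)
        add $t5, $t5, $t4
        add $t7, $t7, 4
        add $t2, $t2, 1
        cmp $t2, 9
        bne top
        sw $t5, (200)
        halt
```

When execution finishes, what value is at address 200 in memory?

99

$t4=10
$t5=8
$t2=4
$t7=200
$t4=M[200]=21
$t5=8+21=29
$t7=200+4=204
$t2=4+1=5
cmp $t2, 9  (cmp 5,9)
bne top: taken
$t4=M[204]=9
$t5=29+9=38
$t7=204+4=208
$t2=5+1=6
cmp $t2, 9  (cmp 6,9)
bne top: taken
$t4=M[208]=30
$t5=38+30=68
$t7=208+4=212
$t2=6+1=7
cmp $t2, 9  (cmp 7,9)
bne top: taken
$t4=M[212]=27
$t5=68+27=95
$t7=212+4=216
$t2=7+1=8
cmp $t2, 9  (cmp 8,9)
bne top: taken
$t4=M[216]=4
$t5=95+4=99
$t7=216+4=220
$t2=8+1=9
cmp $t2, 9  (cmp 9,9)
bne top: not taken
sw $t5, (200) → M[200]=99
halt.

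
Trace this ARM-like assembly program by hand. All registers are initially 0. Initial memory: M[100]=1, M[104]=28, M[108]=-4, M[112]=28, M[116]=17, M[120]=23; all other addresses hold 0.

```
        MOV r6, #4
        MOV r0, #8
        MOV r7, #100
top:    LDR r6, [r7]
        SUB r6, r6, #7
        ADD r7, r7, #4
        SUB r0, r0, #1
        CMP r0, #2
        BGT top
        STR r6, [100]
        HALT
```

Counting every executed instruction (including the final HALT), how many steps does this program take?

r6=4
r0=8
r7=100
r6=M[100]=1
r6=1-7=-6
r7=100+4=104
r0=8-1=7
CMP r0, #2  (cmp 7,2)
BGT top: taken
r6=M[104]=28
r6=28-7=21
r7=104+4=108
r0=7-1=6
CMP r0, #2  (cmp 6,2)
BGT top: taken
r6=M[108]=-4
r6=(-4)-7=-11
r7=108+4=112
r0=6-1=5
CMP r0, #2  (cmp 5,2)
BGT top: taken
r6=M[112]=28
r6=28-7=21
r7=112+4=116
r0=5-1=4
CMP r0, #2  (cmp 4,2)
BGT top: taken
r6=M[116]=17
r6=17-7=10
r7=116+4=120
r0=4-1=3
CMP r0, #2  (cmp 3,2)
BGT top: taken
r6=M[120]=23
r6=23-7=16
r7=120+4=124
r0=3-1=2
CMP r0, #2  (cmp 2,2)
BGT top: not taken
STR r6, [100] → M[100]=16
halt.
Total executed instructions: 41.

41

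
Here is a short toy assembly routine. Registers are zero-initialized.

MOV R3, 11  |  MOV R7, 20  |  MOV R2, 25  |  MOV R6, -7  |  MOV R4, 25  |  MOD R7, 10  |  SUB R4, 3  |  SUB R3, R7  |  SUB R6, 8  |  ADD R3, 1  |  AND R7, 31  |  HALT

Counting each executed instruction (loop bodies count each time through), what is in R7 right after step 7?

R3=11
R7=20
R2=25
R6=-7
R4=25
R7=20%10=0
R4=25-3=22
After step 7: R7 = 0.

0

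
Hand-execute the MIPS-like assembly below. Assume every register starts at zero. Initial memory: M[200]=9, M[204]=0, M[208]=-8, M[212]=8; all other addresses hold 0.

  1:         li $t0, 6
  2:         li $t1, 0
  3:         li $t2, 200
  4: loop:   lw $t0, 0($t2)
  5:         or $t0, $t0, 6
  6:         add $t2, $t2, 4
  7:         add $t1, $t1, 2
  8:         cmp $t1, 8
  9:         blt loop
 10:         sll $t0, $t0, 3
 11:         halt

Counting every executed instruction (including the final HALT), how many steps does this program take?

li $t0, 6 → $t0=6
li $t1, 0 → $t1=0
li $t2, 200 → $t2=200
lw $t0, 0($t2) → $t0=M[200]=9
or $t0, $t0, 6 → $t0=9|6=15
add $t2, $t2, 4 → $t2=200+4=204
add $t1, $t1, 2 → $t1=0+2=2
cmp $t1, 8  (cmp 2,8)
blt loop: taken
lw $t0, 0($t2) → $t0=M[204]=0
or $t0, $t0, 6 → $t0=0|6=6
add $t2, $t2, 4 → $t2=204+4=208
add $t1, $t1, 2 → $t1=2+2=4
cmp $t1, 8  (cmp 4,8)
blt loop: taken
lw $t0, 0($t2) → $t0=M[208]=-8
or $t0, $t0, 6 → $t0=(-8)|6=-2
add $t2, $t2, 4 → $t2=208+4=212
add $t1, $t1, 2 → $t1=4+2=6
cmp $t1, 8  (cmp 6,8)
blt loop: taken
lw $t0, 0($t2) → $t0=M[212]=8
or $t0, $t0, 6 → $t0=8|6=14
add $t2, $t2, 4 → $t2=212+4=216
add $t1, $t1, 2 → $t1=6+2=8
cmp $t1, 8  (cmp 8,8)
blt loop: not taken
sll $t0, $t0, 3 → $t0=14<<3=112
halt.
Total executed instructions: 29.

29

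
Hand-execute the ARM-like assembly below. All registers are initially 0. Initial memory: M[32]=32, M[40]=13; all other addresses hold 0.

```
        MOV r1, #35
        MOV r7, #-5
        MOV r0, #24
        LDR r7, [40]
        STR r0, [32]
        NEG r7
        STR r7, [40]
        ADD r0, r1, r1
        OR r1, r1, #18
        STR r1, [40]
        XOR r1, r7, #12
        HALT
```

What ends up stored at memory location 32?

MOV r1, #35 → r1=35
MOV r7, #-5 → r7=-5
MOV r0, #24 → r0=24
LDR r7, [40] → r7=M[40]=13
STR r0, [32] → M[32]=24
NEG r7 → r7=-(13)=-13
STR r7, [40] → M[40]=-13
ADD r0, r1, r1 → r0=35+35=70
OR r1, r1, #18 → r1=35|18=51
STR r1, [40] → M[40]=51
XOR r1, r7, #12 → r1=(-13)^12=-1
halt.

24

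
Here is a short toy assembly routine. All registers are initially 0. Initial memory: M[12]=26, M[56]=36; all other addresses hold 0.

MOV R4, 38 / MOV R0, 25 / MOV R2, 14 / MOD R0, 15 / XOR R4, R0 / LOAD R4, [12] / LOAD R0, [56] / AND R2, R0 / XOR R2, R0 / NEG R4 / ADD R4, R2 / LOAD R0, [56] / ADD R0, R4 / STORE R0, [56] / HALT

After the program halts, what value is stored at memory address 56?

MOV R4, 38 → R4=38
MOV R0, 25 → R0=25
MOV R2, 14 → R2=14
MOD R0, 15 → R0=25%15=10
XOR R4, R0 → R4=38^10=44
LOAD R4, [12] → R4=M[12]=26
LOAD R0, [56] → R0=M[56]=36
AND R2, R0 → R2=14&36=4
XOR R2, R0 → R2=4^36=32
NEG R4 → R4=-(26)=-26
ADD R4, R2 → R4=(-26)+32=6
LOAD R0, [56] → R0=M[56]=36
ADD R0, R4 → R0=36+6=42
STORE R0, [56] → M[56]=42
halt.

42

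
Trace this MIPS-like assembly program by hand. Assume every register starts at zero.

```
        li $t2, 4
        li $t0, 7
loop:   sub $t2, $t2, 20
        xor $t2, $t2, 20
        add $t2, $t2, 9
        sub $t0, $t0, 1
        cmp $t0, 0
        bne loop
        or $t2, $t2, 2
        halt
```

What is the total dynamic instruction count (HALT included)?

46

li $t2, 4 → $t2=4
li $t0, 7 → $t0=7
sub $t2, $t2, 20 → $t2=4-20=-16
xor $t2, $t2, 20 → $t2=(-16)^20=-28
add $t2, $t2, 9 → $t2=(-28)+9=-19
sub $t0, $t0, 1 → $t0=7-1=6
cmp $t0, 0  (cmp 6,0)
bne loop: taken
sub $t2, $t2, 20 → $t2=(-19)-20=-39
xor $t2, $t2, 20 → $t2=(-39)^20=-51
add $t2, $t2, 9 → $t2=(-51)+9=-42
sub $t0, $t0, 1 → $t0=6-1=5
cmp $t0, 0  (cmp 5,0)
bne loop: taken
sub $t2, $t2, 20 → $t2=(-42)-20=-62
xor $t2, $t2, 20 → $t2=(-62)^20=-42
add $t2, $t2, 9 → $t2=(-42)+9=-33
sub $t0, $t0, 1 → $t0=5-1=4
cmp $t0, 0  (cmp 4,0)
bne loop: taken
sub $t2, $t2, 20 → $t2=(-33)-20=-53
xor $t2, $t2, 20 → $t2=(-53)^20=-33
add $t2, $t2, 9 → $t2=(-33)+9=-24
sub $t0, $t0, 1 → $t0=4-1=3
cmp $t0, 0  (cmp 3,0)
bne loop: taken
sub $t2, $t2, 20 → $t2=(-24)-20=-44
xor $t2, $t2, 20 → $t2=(-44)^20=-64
add $t2, $t2, 9 → $t2=(-64)+9=-55
sub $t0, $t0, 1 → $t0=3-1=2
cmp $t0, 0  (cmp 2,0)
bne loop: taken
sub $t2, $t2, 20 → $t2=(-55)-20=-75
xor $t2, $t2, 20 → $t2=(-75)^20=-95
add $t2, $t2, 9 → $t2=(-95)+9=-86
sub $t0, $t0, 1 → $t0=2-1=1
cmp $t0, 0  (cmp 1,0)
bne loop: taken
sub $t2, $t2, 20 → $t2=(-86)-20=-106
xor $t2, $t2, 20 → $t2=(-106)^20=-126
add $t2, $t2, 9 → $t2=(-126)+9=-117
sub $t0, $t0, 1 → $t0=1-1=0
cmp $t0, 0  (cmp 0,0)
bne loop: not taken
or $t2, $t2, 2 → $t2=(-117)|2=-117
halt.
Total executed instructions: 46.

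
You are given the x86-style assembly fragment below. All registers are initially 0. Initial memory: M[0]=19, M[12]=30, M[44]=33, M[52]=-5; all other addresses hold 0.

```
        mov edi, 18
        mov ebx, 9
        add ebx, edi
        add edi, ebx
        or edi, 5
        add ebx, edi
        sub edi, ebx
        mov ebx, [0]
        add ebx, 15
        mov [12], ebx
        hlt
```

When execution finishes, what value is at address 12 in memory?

34

edi=18
ebx=9
ebx=9+18=27
edi=18+27=45
edi=45|5=45
ebx=27+45=72
edi=45-72=-27
ebx=M[0]=19
ebx=19+15=34
mov [12], ebx → M[12]=34
halt.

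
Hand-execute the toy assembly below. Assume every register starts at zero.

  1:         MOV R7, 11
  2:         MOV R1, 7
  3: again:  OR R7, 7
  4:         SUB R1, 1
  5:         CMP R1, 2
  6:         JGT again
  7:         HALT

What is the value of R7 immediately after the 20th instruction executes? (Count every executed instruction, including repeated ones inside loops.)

15

MOV R7, 11 → R7=11
MOV R1, 7 → R1=7
OR R7, 7 → R7=11|7=15
SUB R1, 1 → R1=7-1=6
CMP R1, 2  (cmp 6,2)
JGT again: taken
OR R7, 7 → R7=15|7=15
SUB R1, 1 → R1=6-1=5
CMP R1, 2  (cmp 5,2)
JGT again: taken
OR R7, 7 → R7=15|7=15
SUB R1, 1 → R1=5-1=4
CMP R1, 2  (cmp 4,2)
JGT again: taken
OR R7, 7 → R7=15|7=15
SUB R1, 1 → R1=4-1=3
CMP R1, 2  (cmp 3,2)
JGT again: taken
OR R7, 7 → R7=15|7=15
SUB R1, 1 → R1=3-1=2
After step 20: R7 = 15.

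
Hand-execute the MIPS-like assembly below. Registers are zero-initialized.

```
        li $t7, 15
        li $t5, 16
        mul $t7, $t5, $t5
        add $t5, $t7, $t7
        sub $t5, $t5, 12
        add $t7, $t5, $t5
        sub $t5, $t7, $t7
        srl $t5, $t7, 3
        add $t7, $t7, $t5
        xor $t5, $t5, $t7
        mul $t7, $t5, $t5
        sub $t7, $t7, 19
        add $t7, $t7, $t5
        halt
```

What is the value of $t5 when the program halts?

1048

$t7=15
$t5=16
$t7=16*16=256
$t5=256+256=512
$t5=512-12=500
$t7=500+500=1000
$t5=1000-1000=0
$t5=1000>>3=125
$t7=1000+125=1125
$t5=125^1125=1048
$t7=1048*1048=1098304
$t7=1098304-19=1098285
$t7=1098285+1048=1099333
halt.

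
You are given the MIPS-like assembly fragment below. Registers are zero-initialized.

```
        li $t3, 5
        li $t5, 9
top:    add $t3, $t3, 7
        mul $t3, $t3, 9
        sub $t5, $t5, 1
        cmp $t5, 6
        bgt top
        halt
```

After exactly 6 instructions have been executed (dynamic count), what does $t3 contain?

li $t3, 5 → $t3=5
li $t5, 9 → $t5=9
add $t3, $t3, 7 → $t3=5+7=12
mul $t3, $t3, 9 → $t3=12*9=108
sub $t5, $t5, 1 → $t5=9-1=8
cmp $t5, 6  (cmp 8,6)
After step 6: $t3 = 108.

108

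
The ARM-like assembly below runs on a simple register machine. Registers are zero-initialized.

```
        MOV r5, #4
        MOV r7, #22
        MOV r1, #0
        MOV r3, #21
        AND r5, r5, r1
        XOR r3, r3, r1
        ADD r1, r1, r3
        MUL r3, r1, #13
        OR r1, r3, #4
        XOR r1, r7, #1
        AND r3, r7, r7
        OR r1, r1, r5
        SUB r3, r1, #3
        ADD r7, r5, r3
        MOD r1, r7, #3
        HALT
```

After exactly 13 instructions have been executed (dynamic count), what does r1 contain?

23

r5=4
r7=22
r1=0
r3=21
r5=4&0=0
r3=21^0=21
r1=0+21=21
r3=21*13=273
r1=273|4=277
r1=22^1=23
r3=22&22=22
r1=23|0=23
r3=23-3=20
After step 13: r1 = 23.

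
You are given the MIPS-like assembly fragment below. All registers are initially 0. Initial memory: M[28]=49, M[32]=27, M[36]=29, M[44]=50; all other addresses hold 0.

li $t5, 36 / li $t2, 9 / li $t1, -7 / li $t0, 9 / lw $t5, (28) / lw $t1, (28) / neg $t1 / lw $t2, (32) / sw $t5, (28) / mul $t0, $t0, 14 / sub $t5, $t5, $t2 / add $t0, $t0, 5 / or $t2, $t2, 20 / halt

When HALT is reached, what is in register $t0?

131

after li $t5, 36: $t5=36
after li $t2, 9: $t2=9
after li $t1, -7: $t1=-7
after li $t0, 9: $t0=9
after lw $t5, (28): $t5=M[28]=49
after lw $t1, (28): $t1=M[28]=49
after neg $t1: $t1=-(49)=-49
after lw $t2, (32): $t2=M[32]=27
sw $t5, (28) → M[28]=49
after mul $t0, $t0, 14: $t0=9*14=126
after sub $t5, $t5, $t2: $t5=49-27=22
after add $t0, $t0, 5: $t0=126+5=131
after or $t2, $t2, 20: $t2=27|20=31
halt.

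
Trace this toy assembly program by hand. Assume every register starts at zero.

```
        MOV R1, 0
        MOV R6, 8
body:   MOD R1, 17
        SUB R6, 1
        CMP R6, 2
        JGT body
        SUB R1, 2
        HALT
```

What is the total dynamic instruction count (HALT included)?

after MOV R1, 0: R1=0
after MOV R6, 8: R6=8
after MOD R1, 17: R1=0%17=0
after SUB R6, 1: R6=8-1=7
CMP R6, 2  (cmp 7,2)
JGT body: taken
after MOD R1, 17: R1=0%17=0
after SUB R6, 1: R6=7-1=6
CMP R6, 2  (cmp 6,2)
JGT body: taken
after MOD R1, 17: R1=0%17=0
after SUB R6, 1: R6=6-1=5
CMP R6, 2  (cmp 5,2)
JGT body: taken
after MOD R1, 17: R1=0%17=0
after SUB R6, 1: R6=5-1=4
CMP R6, 2  (cmp 4,2)
JGT body: taken
after MOD R1, 17: R1=0%17=0
after SUB R6, 1: R6=4-1=3
CMP R6, 2  (cmp 3,2)
JGT body: taken
after MOD R1, 17: R1=0%17=0
after SUB R6, 1: R6=3-1=2
CMP R6, 2  (cmp 2,2)
JGT body: not taken
after SUB R1, 2: R1=0-2=-2
halt.
Total executed instructions: 28.

28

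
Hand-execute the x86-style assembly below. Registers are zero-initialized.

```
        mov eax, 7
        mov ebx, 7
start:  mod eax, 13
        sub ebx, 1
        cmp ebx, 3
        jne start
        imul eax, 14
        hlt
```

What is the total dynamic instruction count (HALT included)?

20

mov eax, 7 → eax=7
mov ebx, 7 → ebx=7
mod eax, 13 → eax=7%13=7
sub ebx, 1 → ebx=7-1=6
cmp ebx, 3  (cmp 6,3)
jne start: taken
mod eax, 13 → eax=7%13=7
sub ebx, 1 → ebx=6-1=5
cmp ebx, 3  (cmp 5,3)
jne start: taken
mod eax, 13 → eax=7%13=7
sub ebx, 1 → ebx=5-1=4
cmp ebx, 3  (cmp 4,3)
jne start: taken
mod eax, 13 → eax=7%13=7
sub ebx, 1 → ebx=4-1=3
cmp ebx, 3  (cmp 3,3)
jne start: not taken
imul eax, 14 → eax=7*14=98
halt.
Total executed instructions: 20.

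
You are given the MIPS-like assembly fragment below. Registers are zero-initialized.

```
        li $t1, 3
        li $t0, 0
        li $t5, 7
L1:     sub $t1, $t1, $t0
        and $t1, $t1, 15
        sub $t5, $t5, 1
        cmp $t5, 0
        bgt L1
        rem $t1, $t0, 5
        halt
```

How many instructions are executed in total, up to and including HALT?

after li $t1, 3: $t1=3
after li $t0, 0: $t0=0
after li $t5, 7: $t5=7
after sub $t1, $t1, $t0: $t1=3-0=3
after and $t1, $t1, 15: $t1=3&15=3
after sub $t5, $t5, 1: $t5=7-1=6
cmp $t5, 0  (cmp 6,0)
bgt L1: taken
after sub $t1, $t1, $t0: $t1=3-0=3
after and $t1, $t1, 15: $t1=3&15=3
after sub $t5, $t5, 1: $t5=6-1=5
cmp $t5, 0  (cmp 5,0)
bgt L1: taken
after sub $t1, $t1, $t0: $t1=3-0=3
after and $t1, $t1, 15: $t1=3&15=3
after sub $t5, $t5, 1: $t5=5-1=4
cmp $t5, 0  (cmp 4,0)
bgt L1: taken
after sub $t1, $t1, $t0: $t1=3-0=3
after and $t1, $t1, 15: $t1=3&15=3
after sub $t5, $t5, 1: $t5=4-1=3
cmp $t5, 0  (cmp 3,0)
bgt L1: taken
after sub $t1, $t1, $t0: $t1=3-0=3
after and $t1, $t1, 15: $t1=3&15=3
after sub $t5, $t5, 1: $t5=3-1=2
cmp $t5, 0  (cmp 2,0)
bgt L1: taken
after sub $t1, $t1, $t0: $t1=3-0=3
after and $t1, $t1, 15: $t1=3&15=3
after sub $t5, $t5, 1: $t5=2-1=1
cmp $t5, 0  (cmp 1,0)
bgt L1: taken
after sub $t1, $t1, $t0: $t1=3-0=3
after and $t1, $t1, 15: $t1=3&15=3
after sub $t5, $t5, 1: $t5=1-1=0
cmp $t5, 0  (cmp 0,0)
bgt L1: not taken
after rem $t1, $t0, 5: $t1=0%5=0
halt.
Total executed instructions: 40.

40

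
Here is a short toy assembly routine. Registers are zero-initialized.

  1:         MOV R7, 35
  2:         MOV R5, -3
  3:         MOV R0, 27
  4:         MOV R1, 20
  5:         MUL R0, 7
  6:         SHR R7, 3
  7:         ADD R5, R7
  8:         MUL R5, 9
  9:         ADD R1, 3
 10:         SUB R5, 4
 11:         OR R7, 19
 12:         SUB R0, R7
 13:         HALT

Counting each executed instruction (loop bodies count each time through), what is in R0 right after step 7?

R7=35
R5=-3
R0=27
R1=20
R0=27*7=189
R7=35>>3=4
R5=(-3)+4=1
After step 7: R0 = 189.

189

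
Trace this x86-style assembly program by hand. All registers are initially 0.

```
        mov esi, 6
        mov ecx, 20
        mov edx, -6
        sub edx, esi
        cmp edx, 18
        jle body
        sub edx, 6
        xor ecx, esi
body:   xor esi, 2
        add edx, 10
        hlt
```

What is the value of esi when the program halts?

4

mov esi, 6 → esi=6
mov ecx, 20 → ecx=20
mov edx, -6 → edx=-6
sub edx, esi → edx=(-6)-6=-12
cmp edx, 18  (cmp -12,18)
jle body: taken
xor esi, 2 → esi=6^2=4
add edx, 10 → edx=(-12)+10=-2
halt.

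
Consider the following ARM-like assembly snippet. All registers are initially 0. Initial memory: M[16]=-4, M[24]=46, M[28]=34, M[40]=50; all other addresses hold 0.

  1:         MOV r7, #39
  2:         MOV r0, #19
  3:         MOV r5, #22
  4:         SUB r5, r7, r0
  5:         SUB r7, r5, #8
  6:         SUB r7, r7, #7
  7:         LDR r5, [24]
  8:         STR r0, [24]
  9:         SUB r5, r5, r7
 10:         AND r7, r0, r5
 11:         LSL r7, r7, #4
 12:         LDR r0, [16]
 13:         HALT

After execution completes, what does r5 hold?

r7=39
r0=19
r5=22
r5=39-19=20
r7=20-8=12
r7=12-7=5
r5=M[24]=46
STR r0, [24] → M[24]=19
r5=46-5=41
r7=19&41=1
r7=1<<4=16
r0=M[16]=-4
halt.

41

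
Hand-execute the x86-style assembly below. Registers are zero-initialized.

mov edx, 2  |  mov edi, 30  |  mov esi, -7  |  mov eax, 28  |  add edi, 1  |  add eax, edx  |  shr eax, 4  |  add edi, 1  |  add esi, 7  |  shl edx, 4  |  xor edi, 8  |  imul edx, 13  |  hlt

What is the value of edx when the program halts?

edx=2
edi=30
esi=-7
eax=28
edi=30+1=31
eax=28+2=30
eax=30>>4=1
edi=31+1=32
esi=(-7)+7=0
edx=2<<4=32
edi=32^8=40
edx=32*13=416
halt.

416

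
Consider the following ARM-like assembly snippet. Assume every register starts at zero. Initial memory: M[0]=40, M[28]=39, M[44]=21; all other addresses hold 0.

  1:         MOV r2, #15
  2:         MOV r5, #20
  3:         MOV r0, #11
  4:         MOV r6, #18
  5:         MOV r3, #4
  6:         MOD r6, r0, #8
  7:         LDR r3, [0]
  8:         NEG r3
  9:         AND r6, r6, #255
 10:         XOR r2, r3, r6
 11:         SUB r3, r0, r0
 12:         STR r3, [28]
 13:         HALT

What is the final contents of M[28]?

after MOV r2, #15: r2=15
after MOV r5, #20: r5=20
after MOV r0, #11: r0=11
after MOV r6, #18: r6=18
after MOV r3, #4: r3=4
after MOD r6, r0, #8: r6=11%8=3
after LDR r3, [0]: r3=M[0]=40
after NEG r3: r3=-(40)=-40
after AND r6, r6, #255: r6=3&255=3
after XOR r2, r3, r6: r2=(-40)^3=-37
after SUB r3, r0, r0: r3=11-11=0
STR r3, [28] → M[28]=0
halt.

0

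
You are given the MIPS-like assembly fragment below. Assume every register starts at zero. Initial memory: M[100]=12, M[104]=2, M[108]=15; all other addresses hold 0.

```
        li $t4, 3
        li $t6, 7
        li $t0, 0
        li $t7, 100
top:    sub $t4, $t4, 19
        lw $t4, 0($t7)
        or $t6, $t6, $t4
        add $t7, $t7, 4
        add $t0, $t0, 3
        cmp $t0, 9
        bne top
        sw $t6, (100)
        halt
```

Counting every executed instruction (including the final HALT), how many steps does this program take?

$t4=3
$t6=7
$t0=0
$t7=100
$t4=3-19=-16
$t4=M[100]=12
$t6=7|12=15
$t7=100+4=104
$t0=0+3=3
cmp $t0, 9  (cmp 3,9)
bne top: taken
$t4=12-19=-7
$t4=M[104]=2
$t6=15|2=15
$t7=104+4=108
$t0=3+3=6
cmp $t0, 9  (cmp 6,9)
bne top: taken
$t4=2-19=-17
$t4=M[108]=15
$t6=15|15=15
$t7=108+4=112
$t0=6+3=9
cmp $t0, 9  (cmp 9,9)
bne top: not taken
sw $t6, (100) → M[100]=15
halt.
Total executed instructions: 27.

27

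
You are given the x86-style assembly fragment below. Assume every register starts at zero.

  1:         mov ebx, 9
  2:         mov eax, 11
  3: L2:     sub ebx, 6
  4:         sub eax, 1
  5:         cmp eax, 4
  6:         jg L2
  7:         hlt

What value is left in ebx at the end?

-33

mov ebx, 9 → ebx=9
mov eax, 11 → eax=11
sub ebx, 6 → ebx=9-6=3
sub eax, 1 → eax=11-1=10
cmp eax, 4  (cmp 10,4)
jg L2: taken
sub ebx, 6 → ebx=3-6=-3
sub eax, 1 → eax=10-1=9
cmp eax, 4  (cmp 9,4)
jg L2: taken
sub ebx, 6 → ebx=(-3)-6=-9
sub eax, 1 → eax=9-1=8
cmp eax, 4  (cmp 8,4)
jg L2: taken
sub ebx, 6 → ebx=(-9)-6=-15
sub eax, 1 → eax=8-1=7
cmp eax, 4  (cmp 7,4)
jg L2: taken
sub ebx, 6 → ebx=(-15)-6=-21
sub eax, 1 → eax=7-1=6
cmp eax, 4  (cmp 6,4)
jg L2: taken
sub ebx, 6 → ebx=(-21)-6=-27
sub eax, 1 → eax=6-1=5
cmp eax, 4  (cmp 5,4)
jg L2: taken
sub ebx, 6 → ebx=(-27)-6=-33
sub eax, 1 → eax=5-1=4
cmp eax, 4  (cmp 4,4)
jg L2: not taken
halt.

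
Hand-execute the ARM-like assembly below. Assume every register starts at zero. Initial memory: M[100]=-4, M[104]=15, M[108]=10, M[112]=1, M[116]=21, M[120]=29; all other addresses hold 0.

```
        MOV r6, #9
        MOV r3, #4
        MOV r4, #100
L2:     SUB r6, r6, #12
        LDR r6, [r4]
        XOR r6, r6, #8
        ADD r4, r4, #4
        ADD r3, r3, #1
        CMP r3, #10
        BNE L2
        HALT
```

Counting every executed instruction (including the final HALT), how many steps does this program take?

46

after MOV r6, #9: r6=9
after MOV r3, #4: r3=4
after MOV r4, #100: r4=100
after SUB r6, r6, #12: r6=9-12=-3
after LDR r6, [r4]: r6=M[100]=-4
after XOR r6, r6, #8: r6=(-4)^8=-12
after ADD r4, r4, #4: r4=100+4=104
after ADD r3, r3, #1: r3=4+1=5
CMP r3, #10  (cmp 5,10)
BNE L2: taken
after SUB r6, r6, #12: r6=(-12)-12=-24
after LDR r6, [r4]: r6=M[104]=15
after XOR r6, r6, #8: r6=15^8=7
after ADD r4, r4, #4: r4=104+4=108
after ADD r3, r3, #1: r3=5+1=6
CMP r3, #10  (cmp 6,10)
BNE L2: taken
after SUB r6, r6, #12: r6=7-12=-5
after LDR r6, [r4]: r6=M[108]=10
after XOR r6, r6, #8: r6=10^8=2
after ADD r4, r4, #4: r4=108+4=112
after ADD r3, r3, #1: r3=6+1=7
CMP r3, #10  (cmp 7,10)
BNE L2: taken
after SUB r6, r6, #12: r6=2-12=-10
after LDR r6, [r4]: r6=M[112]=1
after XOR r6, r6, #8: r6=1^8=9
after ADD r4, r4, #4: r4=112+4=116
after ADD r3, r3, #1: r3=7+1=8
CMP r3, #10  (cmp 8,10)
BNE L2: taken
after SUB r6, r6, #12: r6=9-12=-3
after LDR r6, [r4]: r6=M[116]=21
after XOR r6, r6, #8: r6=21^8=29
after ADD r4, r4, #4: r4=116+4=120
after ADD r3, r3, #1: r3=8+1=9
CMP r3, #10  (cmp 9,10)
BNE L2: taken
after SUB r6, r6, #12: r6=29-12=17
after LDR r6, [r4]: r6=M[120]=29
after XOR r6, r6, #8: r6=29^8=21
after ADD r4, r4, #4: r4=120+4=124
after ADD r3, r3, #1: r3=9+1=10
CMP r3, #10  (cmp 10,10)
BNE L2: not taken
halt.
Total executed instructions: 46.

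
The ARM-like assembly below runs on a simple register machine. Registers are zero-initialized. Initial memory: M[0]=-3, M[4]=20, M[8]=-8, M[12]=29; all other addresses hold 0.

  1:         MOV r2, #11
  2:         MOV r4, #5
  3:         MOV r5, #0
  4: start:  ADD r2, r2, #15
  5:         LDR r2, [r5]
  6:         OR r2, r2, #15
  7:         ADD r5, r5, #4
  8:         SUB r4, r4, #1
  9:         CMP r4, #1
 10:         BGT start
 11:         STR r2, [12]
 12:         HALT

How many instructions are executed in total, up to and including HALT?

33

MOV r2, #11 → r2=11
MOV r4, #5 → r4=5
MOV r5, #0 → r5=0
ADD r2, r2, #15 → r2=11+15=26
LDR r2, [r5] → r2=M[0]=-3
OR r2, r2, #15 → r2=(-3)|15=-1
ADD r5, r5, #4 → r5=0+4=4
SUB r4, r4, #1 → r4=5-1=4
CMP r4, #1  (cmp 4,1)
BGT start: taken
ADD r2, r2, #15 → r2=(-1)+15=14
LDR r2, [r5] → r2=M[4]=20
OR r2, r2, #15 → r2=20|15=31
ADD r5, r5, #4 → r5=4+4=8
SUB r4, r4, #1 → r4=4-1=3
CMP r4, #1  (cmp 3,1)
BGT start: taken
ADD r2, r2, #15 → r2=31+15=46
LDR r2, [r5] → r2=M[8]=-8
OR r2, r2, #15 → r2=(-8)|15=-1
ADD r5, r5, #4 → r5=8+4=12
SUB r4, r4, #1 → r4=3-1=2
CMP r4, #1  (cmp 2,1)
BGT start: taken
ADD r2, r2, #15 → r2=(-1)+15=14
LDR r2, [r5] → r2=M[12]=29
OR r2, r2, #15 → r2=29|15=31
ADD r5, r5, #4 → r5=12+4=16
SUB r4, r4, #1 → r4=2-1=1
CMP r4, #1  (cmp 1,1)
BGT start: not taken
STR r2, [12] → M[12]=31
halt.
Total executed instructions: 33.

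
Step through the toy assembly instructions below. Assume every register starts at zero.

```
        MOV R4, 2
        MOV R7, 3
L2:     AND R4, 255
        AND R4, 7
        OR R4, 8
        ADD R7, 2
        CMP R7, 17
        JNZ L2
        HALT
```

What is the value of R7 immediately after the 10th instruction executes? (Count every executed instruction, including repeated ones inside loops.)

R4=2
R7=3
R4=2&255=2
R4=2&7=2
R4=2|8=10
R7=3+2=5
CMP R7, 17  (cmp 5,17)
JNZ L2: taken
R4=10&255=10
R4=10&7=2
After step 10: R7 = 5.

5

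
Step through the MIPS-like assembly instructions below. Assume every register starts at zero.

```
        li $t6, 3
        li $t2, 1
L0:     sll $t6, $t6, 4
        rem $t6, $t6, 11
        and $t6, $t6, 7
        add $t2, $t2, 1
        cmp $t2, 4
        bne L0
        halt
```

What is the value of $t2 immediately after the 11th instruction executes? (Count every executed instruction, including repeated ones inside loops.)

2

after li $t6, 3: $t6=3
after li $t2, 1: $t2=1
after sll $t6, $t6, 4: $t6=3<<4=48
after rem $t6, $t6, 11: $t6=48%11=4
after and $t6, $t6, 7: $t6=4&7=4
after add $t2, $t2, 1: $t2=1+1=2
cmp $t2, 4  (cmp 2,4)
bne L0: taken
after sll $t6, $t6, 4: $t6=4<<4=64
after rem $t6, $t6, 11: $t6=64%11=9
after and $t6, $t6, 7: $t6=9&7=1
After step 11: $t2 = 2.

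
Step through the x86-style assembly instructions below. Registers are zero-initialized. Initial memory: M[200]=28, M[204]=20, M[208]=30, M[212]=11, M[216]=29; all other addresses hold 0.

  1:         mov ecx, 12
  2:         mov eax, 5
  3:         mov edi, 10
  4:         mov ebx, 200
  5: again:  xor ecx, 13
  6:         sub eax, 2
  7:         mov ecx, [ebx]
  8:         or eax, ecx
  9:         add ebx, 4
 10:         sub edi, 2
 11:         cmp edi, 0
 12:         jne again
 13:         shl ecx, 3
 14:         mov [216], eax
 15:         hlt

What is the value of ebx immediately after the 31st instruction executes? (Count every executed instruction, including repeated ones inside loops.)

ecx=12
eax=5
edi=10
ebx=200
ecx=12^13=1
eax=5-2=3
ecx=M[200]=28
eax=3|28=31
ebx=200+4=204
edi=10-2=8
cmp edi, 0  (cmp 8,0)
jne again: taken
ecx=28^13=17
eax=31-2=29
ecx=M[204]=20
eax=29|20=29
ebx=204+4=208
edi=8-2=6
cmp edi, 0  (cmp 6,0)
jne again: taken
ecx=20^13=25
eax=29-2=27
ecx=M[208]=30
eax=27|30=31
ebx=208+4=212
edi=6-2=4
cmp edi, 0  (cmp 4,0)
jne again: taken
ecx=30^13=19
eax=31-2=29
ecx=M[212]=11
After step 31: ebx = 212.

212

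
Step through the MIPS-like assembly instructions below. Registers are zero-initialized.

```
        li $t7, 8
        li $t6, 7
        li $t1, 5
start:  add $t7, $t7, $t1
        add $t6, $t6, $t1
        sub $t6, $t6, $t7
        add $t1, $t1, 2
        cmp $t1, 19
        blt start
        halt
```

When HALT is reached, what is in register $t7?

85

li $t7, 8 → $t7=8
li $t6, 7 → $t6=7
li $t1, 5 → $t1=5
add $t7, $t7, $t1 → $t7=8+5=13
add $t6, $t6, $t1 → $t6=7+5=12
sub $t6, $t6, $t7 → $t6=12-13=-1
add $t1, $t1, 2 → $t1=5+2=7
cmp $t1, 19  (cmp 7,19)
blt start: taken
add $t7, $t7, $t1 → $t7=13+7=20
add $t6, $t6, $t1 → $t6=(-1)+7=6
sub $t6, $t6, $t7 → $t6=6-20=-14
add $t1, $t1, 2 → $t1=7+2=9
cmp $t1, 19  (cmp 9,19)
blt start: taken
add $t7, $t7, $t1 → $t7=20+9=29
add $t6, $t6, $t1 → $t6=(-14)+9=-5
sub $t6, $t6, $t7 → $t6=(-5)-29=-34
add $t1, $t1, 2 → $t1=9+2=11
cmp $t1, 19  (cmp 11,19)
blt start: taken
add $t7, $t7, $t1 → $t7=29+11=40
add $t6, $t6, $t1 → $t6=(-34)+11=-23
sub $t6, $t6, $t7 → $t6=(-23)-40=-63
add $t1, $t1, 2 → $t1=11+2=13
cmp $t1, 19  (cmp 13,19)
blt start: taken
add $t7, $t7, $t1 → $t7=40+13=53
add $t6, $t6, $t1 → $t6=(-63)+13=-50
sub $t6, $t6, $t7 → $t6=(-50)-53=-103
add $t1, $t1, 2 → $t1=13+2=15
cmp $t1, 19  (cmp 15,19)
blt start: taken
add $t7, $t7, $t1 → $t7=53+15=68
add $t6, $t6, $t1 → $t6=(-103)+15=-88
sub $t6, $t6, $t7 → $t6=(-88)-68=-156
add $t1, $t1, 2 → $t1=15+2=17
cmp $t1, 19  (cmp 17,19)
blt start: taken
add $t7, $t7, $t1 → $t7=68+17=85
add $t6, $t6, $t1 → $t6=(-156)+17=-139
sub $t6, $t6, $t7 → $t6=(-139)-85=-224
add $t1, $t1, 2 → $t1=17+2=19
cmp $t1, 19  (cmp 19,19)
blt start: not taken
halt.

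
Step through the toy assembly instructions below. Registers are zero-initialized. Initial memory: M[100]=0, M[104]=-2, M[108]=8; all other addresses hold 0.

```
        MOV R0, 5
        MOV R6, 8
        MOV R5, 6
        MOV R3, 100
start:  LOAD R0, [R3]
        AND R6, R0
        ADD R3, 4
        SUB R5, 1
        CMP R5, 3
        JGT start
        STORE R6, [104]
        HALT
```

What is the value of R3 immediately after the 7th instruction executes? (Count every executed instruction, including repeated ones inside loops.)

104

after MOV R0, 5: R0=5
after MOV R6, 8: R6=8
after MOV R5, 6: R5=6
after MOV R3, 100: R3=100
after LOAD R0, [R3]: R0=M[100]=0
after AND R6, R0: R6=8&0=0
after ADD R3, 4: R3=100+4=104
After step 7: R3 = 104.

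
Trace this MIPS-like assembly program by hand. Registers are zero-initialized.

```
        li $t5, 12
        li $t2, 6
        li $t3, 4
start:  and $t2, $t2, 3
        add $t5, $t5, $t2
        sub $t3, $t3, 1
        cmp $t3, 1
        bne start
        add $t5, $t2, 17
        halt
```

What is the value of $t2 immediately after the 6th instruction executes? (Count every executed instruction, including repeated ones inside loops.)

2

after li $t5, 12: $t5=12
after li $t2, 6: $t2=6
after li $t3, 4: $t3=4
after and $t2, $t2, 3: $t2=6&3=2
after add $t5, $t5, $t2: $t5=12+2=14
after sub $t3, $t3, 1: $t3=4-1=3
After step 6: $t2 = 2.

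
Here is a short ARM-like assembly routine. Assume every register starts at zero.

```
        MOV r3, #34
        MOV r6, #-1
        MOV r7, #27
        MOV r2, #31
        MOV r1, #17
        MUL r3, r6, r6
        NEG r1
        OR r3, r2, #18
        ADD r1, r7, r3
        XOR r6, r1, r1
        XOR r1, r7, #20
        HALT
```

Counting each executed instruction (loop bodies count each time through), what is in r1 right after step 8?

after MOV r3, #34: r3=34
after MOV r6, #-1: r6=-1
after MOV r7, #27: r7=27
after MOV r2, #31: r2=31
after MOV r1, #17: r1=17
after MUL r3, r6, r6: r3=(-1)*(-1)=1
after NEG r1: r1=-(17)=-17
after OR r3, r2, #18: r3=31|18=31
After step 8: r1 = -17.

-17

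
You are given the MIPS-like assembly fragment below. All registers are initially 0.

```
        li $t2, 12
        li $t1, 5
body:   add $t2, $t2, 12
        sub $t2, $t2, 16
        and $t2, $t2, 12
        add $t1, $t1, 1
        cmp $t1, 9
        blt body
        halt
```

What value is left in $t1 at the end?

li $t2, 12 → $t2=12
li $t1, 5 → $t1=5
add $t2, $t2, 12 → $t2=12+12=24
sub $t2, $t2, 16 → $t2=24-16=8
and $t2, $t2, 12 → $t2=8&12=8
add $t1, $t1, 1 → $t1=5+1=6
cmp $t1, 9  (cmp 6,9)
blt body: taken
add $t2, $t2, 12 → $t2=8+12=20
sub $t2, $t2, 16 → $t2=20-16=4
and $t2, $t2, 12 → $t2=4&12=4
add $t1, $t1, 1 → $t1=6+1=7
cmp $t1, 9  (cmp 7,9)
blt body: taken
add $t2, $t2, 12 → $t2=4+12=16
sub $t2, $t2, 16 → $t2=16-16=0
and $t2, $t2, 12 → $t2=0&12=0
add $t1, $t1, 1 → $t1=7+1=8
cmp $t1, 9  (cmp 8,9)
blt body: taken
add $t2, $t2, 12 → $t2=0+12=12
sub $t2, $t2, 16 → $t2=12-16=-4
and $t2, $t2, 12 → $t2=(-4)&12=12
add $t1, $t1, 1 → $t1=8+1=9
cmp $t1, 9  (cmp 9,9)
blt body: not taken
halt.

9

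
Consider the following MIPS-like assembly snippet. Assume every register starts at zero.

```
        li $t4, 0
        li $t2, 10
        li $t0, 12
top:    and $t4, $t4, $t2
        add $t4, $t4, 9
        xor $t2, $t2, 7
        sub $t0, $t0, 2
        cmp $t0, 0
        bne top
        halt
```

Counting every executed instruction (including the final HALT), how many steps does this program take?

li $t4, 0 → $t4=0
li $t2, 10 → $t2=10
li $t0, 12 → $t0=12
and $t4, $t4, $t2 → $t4=0&10=0
add $t4, $t4, 9 → $t4=0+9=9
xor $t2, $t2, 7 → $t2=10^7=13
sub $t0, $t0, 2 → $t0=12-2=10
cmp $t0, 0  (cmp 10,0)
bne top: taken
and $t4, $t4, $t2 → $t4=9&13=9
add $t4, $t4, 9 → $t4=9+9=18
xor $t2, $t2, 7 → $t2=13^7=10
sub $t0, $t0, 2 → $t0=10-2=8
cmp $t0, 0  (cmp 8,0)
bne top: taken
and $t4, $t4, $t2 → $t4=18&10=2
add $t4, $t4, 9 → $t4=2+9=11
xor $t2, $t2, 7 → $t2=10^7=13
sub $t0, $t0, 2 → $t0=8-2=6
cmp $t0, 0  (cmp 6,0)
bne top: taken
and $t4, $t4, $t2 → $t4=11&13=9
add $t4, $t4, 9 → $t4=9+9=18
xor $t2, $t2, 7 → $t2=13^7=10
sub $t0, $t0, 2 → $t0=6-2=4
cmp $t0, 0  (cmp 4,0)
bne top: taken
and $t4, $t4, $t2 → $t4=18&10=2
add $t4, $t4, 9 → $t4=2+9=11
xor $t2, $t2, 7 → $t2=10^7=13
sub $t0, $t0, 2 → $t0=4-2=2
cmp $t0, 0  (cmp 2,0)
bne top: taken
and $t4, $t4, $t2 → $t4=11&13=9
add $t4, $t4, 9 → $t4=9+9=18
xor $t2, $t2, 7 → $t2=13^7=10
sub $t0, $t0, 2 → $t0=2-2=0
cmp $t0, 0  (cmp 0,0)
bne top: not taken
halt.
Total executed instructions: 40.

40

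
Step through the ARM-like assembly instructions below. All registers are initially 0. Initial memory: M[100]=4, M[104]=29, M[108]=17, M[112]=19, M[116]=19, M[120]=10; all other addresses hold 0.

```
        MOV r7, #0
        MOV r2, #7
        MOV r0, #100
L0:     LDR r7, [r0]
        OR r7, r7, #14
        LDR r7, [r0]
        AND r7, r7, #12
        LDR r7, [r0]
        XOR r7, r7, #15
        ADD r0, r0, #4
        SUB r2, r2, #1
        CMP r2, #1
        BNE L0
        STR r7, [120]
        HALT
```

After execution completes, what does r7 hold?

5

MOV r7, #0 → r7=0
MOV r2, #7 → r2=7
MOV r0, #100 → r0=100
LDR r7, [r0] → r7=M[100]=4
OR r7, r7, #14 → r7=4|14=14
LDR r7, [r0] → r7=M[100]=4
AND r7, r7, #12 → r7=4&12=4
LDR r7, [r0] → r7=M[100]=4
XOR r7, r7, #15 → r7=4^15=11
ADD r0, r0, #4 → r0=100+4=104
SUB r2, r2, #1 → r2=7-1=6
CMP r2, #1  (cmp 6,1)
BNE L0: taken
LDR r7, [r0] → r7=M[104]=29
OR r7, r7, #14 → r7=29|14=31
LDR r7, [r0] → r7=M[104]=29
AND r7, r7, #12 → r7=29&12=12
LDR r7, [r0] → r7=M[104]=29
XOR r7, r7, #15 → r7=29^15=18
ADD r0, r0, #4 → r0=104+4=108
SUB r2, r2, #1 → r2=6-1=5
CMP r2, #1  (cmp 5,1)
BNE L0: taken
LDR r7, [r0] → r7=M[108]=17
OR r7, r7, #14 → r7=17|14=31
LDR r7, [r0] → r7=M[108]=17
AND r7, r7, #12 → r7=17&12=0
LDR r7, [r0] → r7=M[108]=17
XOR r7, r7, #15 → r7=17^15=30
ADD r0, r0, #4 → r0=108+4=112
SUB r2, r2, #1 → r2=5-1=4
CMP r2, #1  (cmp 4,1)
BNE L0: taken
LDR r7, [r0] → r7=M[112]=19
OR r7, r7, #14 → r7=19|14=31
LDR r7, [r0] → r7=M[112]=19
AND r7, r7, #12 → r7=19&12=0
LDR r7, [r0] → r7=M[112]=19
XOR r7, r7, #15 → r7=19^15=28
ADD r0, r0, #4 → r0=112+4=116
SUB r2, r2, #1 → r2=4-1=3
CMP r2, #1  (cmp 3,1)
BNE L0: taken
LDR r7, [r0] → r7=M[116]=19
OR r7, r7, #14 → r7=19|14=31
LDR r7, [r0] → r7=M[116]=19
AND r7, r7, #12 → r7=19&12=0
LDR r7, [r0] → r7=M[116]=19
XOR r7, r7, #15 → r7=19^15=28
ADD r0, r0, #4 → r0=116+4=120
SUB r2, r2, #1 → r2=3-1=2
CMP r2, #1  (cmp 2,1)
BNE L0: taken
LDR r7, [r0] → r7=M[120]=10
OR r7, r7, #14 → r7=10|14=14
LDR r7, [r0] → r7=M[120]=10
AND r7, r7, #12 → r7=10&12=8
LDR r7, [r0] → r7=M[120]=10
XOR r7, r7, #15 → r7=10^15=5
ADD r0, r0, #4 → r0=120+4=124
SUB r2, r2, #1 → r2=2-1=1
CMP r2, #1  (cmp 1,1)
BNE L0: not taken
STR r7, [120] → M[120]=5
halt.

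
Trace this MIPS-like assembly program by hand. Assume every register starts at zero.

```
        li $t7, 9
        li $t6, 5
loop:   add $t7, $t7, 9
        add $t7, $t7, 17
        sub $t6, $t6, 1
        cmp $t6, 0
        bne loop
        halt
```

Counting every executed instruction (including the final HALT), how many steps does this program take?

li $t7, 9 → $t7=9
li $t6, 5 → $t6=5
add $t7, $t7, 9 → $t7=9+9=18
add $t7, $t7, 17 → $t7=18+17=35
sub $t6, $t6, 1 → $t6=5-1=4
cmp $t6, 0  (cmp 4,0)
bne loop: taken
add $t7, $t7, 9 → $t7=35+9=44
add $t7, $t7, 17 → $t7=44+17=61
sub $t6, $t6, 1 → $t6=4-1=3
cmp $t6, 0  (cmp 3,0)
bne loop: taken
add $t7, $t7, 9 → $t7=61+9=70
add $t7, $t7, 17 → $t7=70+17=87
sub $t6, $t6, 1 → $t6=3-1=2
cmp $t6, 0  (cmp 2,0)
bne loop: taken
add $t7, $t7, 9 → $t7=87+9=96
add $t7, $t7, 17 → $t7=96+17=113
sub $t6, $t6, 1 → $t6=2-1=1
cmp $t6, 0  (cmp 1,0)
bne loop: taken
add $t7, $t7, 9 → $t7=113+9=122
add $t7, $t7, 17 → $t7=122+17=139
sub $t6, $t6, 1 → $t6=1-1=0
cmp $t6, 0  (cmp 0,0)
bne loop: not taken
halt.
Total executed instructions: 28.

28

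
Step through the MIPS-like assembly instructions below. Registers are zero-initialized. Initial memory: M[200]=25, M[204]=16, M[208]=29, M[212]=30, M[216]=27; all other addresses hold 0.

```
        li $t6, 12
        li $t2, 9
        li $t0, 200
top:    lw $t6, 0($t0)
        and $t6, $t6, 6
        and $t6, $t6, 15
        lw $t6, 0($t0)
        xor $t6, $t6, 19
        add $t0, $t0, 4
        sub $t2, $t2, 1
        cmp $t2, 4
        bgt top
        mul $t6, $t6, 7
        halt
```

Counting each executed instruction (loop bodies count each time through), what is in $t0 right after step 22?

li $t6, 12 → $t6=12
li $t2, 9 → $t2=9
li $t0, 200 → $t0=200
lw $t6, 0($t0) → $t6=M[200]=25
and $t6, $t6, 6 → $t6=25&6=0
and $t6, $t6, 15 → $t6=0&15=0
lw $t6, 0($t0) → $t6=M[200]=25
xor $t6, $t6, 19 → $t6=25^19=10
add $t0, $t0, 4 → $t0=200+4=204
sub $t2, $t2, 1 → $t2=9-1=8
cmp $t2, 4  (cmp 8,4)
bgt top: taken
lw $t6, 0($t0) → $t6=M[204]=16
and $t6, $t6, 6 → $t6=16&6=0
and $t6, $t6, 15 → $t6=0&15=0
lw $t6, 0($t0) → $t6=M[204]=16
xor $t6, $t6, 19 → $t6=16^19=3
add $t0, $t0, 4 → $t0=204+4=208
sub $t2, $t2, 1 → $t2=8-1=7
cmp $t2, 4  (cmp 7,4)
bgt top: taken
lw $t6, 0($t0) → $t6=M[208]=29
After step 22: $t0 = 208.

208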